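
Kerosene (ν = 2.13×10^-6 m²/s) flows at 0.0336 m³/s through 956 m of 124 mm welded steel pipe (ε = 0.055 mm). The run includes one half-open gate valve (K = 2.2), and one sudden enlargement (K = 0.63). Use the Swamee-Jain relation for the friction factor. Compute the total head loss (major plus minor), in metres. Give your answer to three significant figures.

H_L ≈ 59.0 m

V = 4Q/(πD²) = 2.782 m/s; V²/2g = 0.3946 m
Re = 1.62×10^5, ε/D = 4.44×10^-4 → f = 0.01903 (Swamee-Jain)
Major: h_f = f(L/D)·V²/2g = 0.01903·7710·0.3946 = 57.89 m
Minor: ΣK = 2.83; h_m = ΣK·V²/2g = 1.117 m
Total H_L = 57.89 + 1.117 = 59.01 m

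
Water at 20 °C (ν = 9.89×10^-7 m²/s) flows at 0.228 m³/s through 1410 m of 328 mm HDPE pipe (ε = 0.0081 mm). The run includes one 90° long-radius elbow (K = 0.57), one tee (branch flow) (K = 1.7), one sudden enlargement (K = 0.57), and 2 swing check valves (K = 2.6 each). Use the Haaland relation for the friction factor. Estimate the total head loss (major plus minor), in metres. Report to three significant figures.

H_L ≈ 22.5 m

V = 4Q/(πD²) = 2.698 m/s; V²/2g = 0.3711 m
Re = 8.95×10^5, ε/D = 2.47×10^-5 → f = 0.01224 (Haaland)
Major: h_f = f(L/D)·V²/2g = 0.01224·4299·0.3711 = 19.52 m
Minor: ΣK = 8.04; h_m = ΣK·V²/2g = 2.984 m
Total H_L = 19.52 + 2.984 = 22.51 m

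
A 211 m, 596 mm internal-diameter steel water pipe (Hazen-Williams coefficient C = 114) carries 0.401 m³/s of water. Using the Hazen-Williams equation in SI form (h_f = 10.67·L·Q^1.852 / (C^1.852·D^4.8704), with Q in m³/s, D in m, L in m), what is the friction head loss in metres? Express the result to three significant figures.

h_f = 10.67·211·0.401^1.852 / (114^1.852·0.596^4.8704) = 0.7993 m

h_f ≈ 0.799 m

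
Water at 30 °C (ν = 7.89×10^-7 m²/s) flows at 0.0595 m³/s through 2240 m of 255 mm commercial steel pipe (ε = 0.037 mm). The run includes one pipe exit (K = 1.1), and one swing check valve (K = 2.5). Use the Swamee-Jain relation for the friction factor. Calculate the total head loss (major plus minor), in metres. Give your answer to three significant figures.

V = 4Q/(πD²) = 1.165 m/s; V²/2g = 0.06918 m
Re = 3.77×10^5, ε/D = 1.45×10^-4 → f = 0.01543 (Swamee-Jain)
Major: h_f = f(L/D)·V²/2g = 0.01543·8784·0.06918 = 9.375 m
Minor: ΣK = 3.60; h_m = ΣK·V²/2g = 0.2491 m
Total H_L = 9.375 + 0.2491 = 9.624 m

H_L ≈ 9.62 m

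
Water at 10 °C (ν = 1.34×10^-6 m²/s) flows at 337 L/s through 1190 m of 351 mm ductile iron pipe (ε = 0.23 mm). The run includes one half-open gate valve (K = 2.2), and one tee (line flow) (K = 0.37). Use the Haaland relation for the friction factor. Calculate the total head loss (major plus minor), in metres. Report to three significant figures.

V = 4Q/(πD²) = 3.483 m/s; V²/2g = 0.6182 m
Re = 9.12×10^5, ε/D = 6.55×10^-4 → f = 0.01819 (Haaland)
Major: h_f = f(L/D)·V²/2g = 0.01819·3390·0.6182 = 38.13 m
Minor: ΣK = 2.57; h_m = ΣK·V²/2g = 1.589 m
Total H_L = 38.13 + 1.589 = 39.72 m

H_L ≈ 39.7 m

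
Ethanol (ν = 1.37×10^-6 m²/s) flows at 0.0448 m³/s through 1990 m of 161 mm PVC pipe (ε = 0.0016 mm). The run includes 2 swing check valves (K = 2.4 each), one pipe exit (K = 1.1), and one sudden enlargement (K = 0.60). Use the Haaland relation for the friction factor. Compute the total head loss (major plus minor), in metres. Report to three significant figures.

H_L ≈ 46.8 m

V = 4Q/(πD²) = 2.201 m/s; V²/2g = 0.2468 m
Re = 2.59×10^5, ε/D = 9.94×10^-6 → f = 0.01482 (Haaland)
Major: h_f = f(L/D)·V²/2g = 0.01482·12360·0.2468 = 45.22 m
Minor: ΣK = 6.50; h_m = ΣK·V²/2g = 1.604 m
Total H_L = 45.22 + 1.604 = 46.82 m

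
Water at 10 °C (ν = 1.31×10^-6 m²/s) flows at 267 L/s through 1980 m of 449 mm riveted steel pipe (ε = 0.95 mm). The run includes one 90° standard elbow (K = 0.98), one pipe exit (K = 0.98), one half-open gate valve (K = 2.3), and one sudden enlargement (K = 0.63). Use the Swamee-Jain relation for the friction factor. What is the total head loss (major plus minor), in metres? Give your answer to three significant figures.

H_L ≈ 16.2 m

V = 4Q/(πD²) = 1.686 m/s; V²/2g = 0.1449 m
Re = 5.78×10^5, ε/D = 0.00212 → f = 0.02418 (Swamee-Jain)
Major: h_f = f(L/D)·V²/2g = 0.02418·4410·0.1449 = 15.46 m
Minor: ΣK = 4.89; h_m = ΣK·V²/2g = 0.7087 m
Total H_L = 15.46 + 0.7087 = 16.16 m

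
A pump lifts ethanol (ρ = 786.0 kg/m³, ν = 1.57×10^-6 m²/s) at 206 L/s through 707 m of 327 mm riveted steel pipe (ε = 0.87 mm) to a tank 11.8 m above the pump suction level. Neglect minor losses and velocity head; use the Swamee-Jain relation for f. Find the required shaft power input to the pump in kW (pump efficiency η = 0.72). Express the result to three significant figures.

P_shaft ≈ 63.6 kW

V = 4Q/(πD²) = 2.453 m/s; Re = 5.11×10^5; ε/D = 0.00266; f = 0.02570
h_f = f(L/D)V²/2g = 17.04 m
Total head H = z + h_f = 11.8 + 17.04 = 28.84 m
P_hyd = ρgQH = 786.0·9.81·0.206·28.84 = 45.81 kW
P_shaft = P_hyd/η = 45.81/0.72 = 63.63 kW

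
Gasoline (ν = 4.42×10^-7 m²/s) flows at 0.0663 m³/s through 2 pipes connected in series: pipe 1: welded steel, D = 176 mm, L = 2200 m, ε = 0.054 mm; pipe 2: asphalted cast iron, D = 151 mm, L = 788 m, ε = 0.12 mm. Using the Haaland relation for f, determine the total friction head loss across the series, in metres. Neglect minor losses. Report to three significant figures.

H ≈ 143 m

Pipe 1: V = 2.725 m/s, Re = 1.09×10^6, ε/D = 3.07×10^-4, f = 0.01562, h_1 = f(L/D)V²/2g = 73.90 m
Pipe 2: V = 3.702 m/s, Re = 1.26×10^6, ε/D = 7.95×10^-4, f = 0.01887, h_2 = f(L/D)V²/2g = 68.79 m
Series → Q common, losses add: H = Σh = 142.7 m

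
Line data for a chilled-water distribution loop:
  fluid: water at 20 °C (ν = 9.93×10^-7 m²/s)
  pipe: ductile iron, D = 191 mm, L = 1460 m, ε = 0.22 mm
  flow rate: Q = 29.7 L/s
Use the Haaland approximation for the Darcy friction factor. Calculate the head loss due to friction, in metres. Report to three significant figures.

h_f ≈ 9.00 m

V = 4Q/(πD²) = 4·0.0297/(π·0.191²) = 1.037 m/s
Re = VD/ν = 1.037·0.191/9.93×10^-7 = 1.99×10^5 → turbulent
ε/D = 0.22/191 = 0.00115
Haaland: f = 0.02150
h_f = f(L/D)V²/(2g) = 0.02150·(1460/0.191)·1.037²/(2·9.81) = 9.001 m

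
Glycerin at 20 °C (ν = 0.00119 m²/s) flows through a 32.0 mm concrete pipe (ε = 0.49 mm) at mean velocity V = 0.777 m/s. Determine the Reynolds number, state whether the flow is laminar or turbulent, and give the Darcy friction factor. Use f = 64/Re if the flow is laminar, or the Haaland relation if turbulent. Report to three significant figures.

Re = VD/ν = 0.7770·0.0320/0.00119 = 20.9
Re < 2300 → laminar → f = 64/Re = 3.063

Re ≈ 20.9; laminar; f = 64/Re ≈ 3.06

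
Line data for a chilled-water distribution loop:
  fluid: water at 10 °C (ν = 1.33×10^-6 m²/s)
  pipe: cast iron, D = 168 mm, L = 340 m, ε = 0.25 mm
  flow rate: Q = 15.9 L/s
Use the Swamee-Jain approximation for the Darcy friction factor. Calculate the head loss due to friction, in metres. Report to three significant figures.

V = 4Q/(πD²) = 4·0.0159/(π·0.168²) = 0.7173 m/s
Re = VD/ν = 0.7173·0.168/1.33×10^-6 = 9.06×10^4 → turbulent
ε/D = 0.25/168 = 0.00149
Swamee-Jain: f = 0.02409
h_f = f(L/D)V²/(2g) = 0.02409·(340/0.168)·0.7173²/(2·9.81) = 1.278 m

h_f ≈ 1.28 m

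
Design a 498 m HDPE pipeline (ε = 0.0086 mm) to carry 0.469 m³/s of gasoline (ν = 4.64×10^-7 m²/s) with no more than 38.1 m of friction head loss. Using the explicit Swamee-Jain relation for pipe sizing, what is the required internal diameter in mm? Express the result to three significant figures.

D ≈ 301 mm

Swamee-Jain (Type III): D = 0.66·[ε^1.25·(LQ²/(gh_f))^4.75 + ν·Q^9.4·(L/(gh_f))^5.2]^0.04
LQ²/(gh_f) = 0.2931; L/(gh_f) = 1.332
Term 1 = ε^1.25·(…)^4.75 = 1.37×10^-9; Term 2 = ν·Q^9.4·(…)^5.2 = 1.67×10^-9
D = 0.66·(1.37×10^-9 + 1.67×10^-9)^0.04 = 0.3012 m = 301 mm
Check: V = 6.58 m/s, Re = 4.27×10^6, f = 0.01060, h_f = 38.7 m ≈ 38.1 m ✓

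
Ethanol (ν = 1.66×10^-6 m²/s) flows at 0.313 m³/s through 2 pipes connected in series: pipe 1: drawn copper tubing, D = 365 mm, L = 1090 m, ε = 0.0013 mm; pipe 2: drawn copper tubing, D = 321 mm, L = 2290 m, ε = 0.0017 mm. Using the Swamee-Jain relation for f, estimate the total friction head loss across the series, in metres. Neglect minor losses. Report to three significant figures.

H ≈ 84.0 m

Pipe 1: V = 2.991 m/s, Re = 6.58×10^5, ε/D = 3.56×10^-6, f = 0.01254, h_1 = f(L/D)V²/2g = 17.08 m
Pipe 2: V = 3.868 m/s, Re = 7.48×10^5, ε/D = 5.30×10^-6, f = 0.01231, h_2 = f(L/D)V²/2g = 66.94 m
Series → Q common, losses add: H = Σh = 84.02 m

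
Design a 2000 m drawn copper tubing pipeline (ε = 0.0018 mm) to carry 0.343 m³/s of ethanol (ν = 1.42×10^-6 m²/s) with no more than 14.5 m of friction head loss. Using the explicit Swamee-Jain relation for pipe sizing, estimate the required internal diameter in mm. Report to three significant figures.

D ≈ 447 mm

Swamee-Jain (Type III): D = 0.66·[ε^1.25·(LQ²/(gh_f))^4.75 + ν·Q^9.4·(L/(gh_f))^5.2]^0.04
LQ²/(gh_f) = 1.654; L/(gh_f) = 14.06
Term 1 = ε^1.25·(…)^4.75 = 7.20×10^-7; Term 2 = ν·Q^9.4·(…)^5.2 = 5.67×10^-5
D = 0.66·(7.20×10^-7 + 5.67×10^-5)^0.04 = 0.4466 m = 447 mm
Check: V = 2.19 m/s, Re = 6.89×10^5, f = 0.01245, h_f = 13.6 m ≈ 14.5 m ✓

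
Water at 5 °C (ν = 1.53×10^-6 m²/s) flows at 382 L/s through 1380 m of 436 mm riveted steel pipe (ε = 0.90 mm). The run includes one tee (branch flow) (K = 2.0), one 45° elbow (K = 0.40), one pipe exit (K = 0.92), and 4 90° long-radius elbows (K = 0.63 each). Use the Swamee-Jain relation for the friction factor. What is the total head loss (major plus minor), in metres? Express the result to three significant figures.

V = 4Q/(πD²) = 2.559 m/s; V²/2g = 0.3337 m
Re = 7.29×10^5, ε/D = 0.00206 → f = 0.02396 (Swamee-Jain)
Major: h_f = f(L/D)·V²/2g = 0.02396·3165·0.3337 = 25.30 m
Minor: ΣK = 5.84; h_m = ΣK·V²/2g = 1.949 m
Total H_L = 25.30 + 1.949 = 27.25 m

H_L ≈ 27.2 m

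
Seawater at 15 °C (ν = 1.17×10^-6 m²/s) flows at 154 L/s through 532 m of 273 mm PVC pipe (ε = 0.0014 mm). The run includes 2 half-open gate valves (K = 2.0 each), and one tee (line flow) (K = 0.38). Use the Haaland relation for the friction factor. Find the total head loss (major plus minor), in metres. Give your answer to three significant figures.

H_L ≈ 10.2 m

V = 4Q/(πD²) = 2.631 m/s; V²/2g = 0.3528 m
Re = 6.14×10^5, ε/D = 5.13×10^-6 → f = 0.01266 (Haaland)
Major: h_f = f(L/D)·V²/2g = 0.01266·1949·0.3528 = 8.705 m
Minor: ΣK = 4.38; h_m = ΣK·V²/2g = 1.545 m
Total H_L = 8.705 + 1.545 = 10.25 m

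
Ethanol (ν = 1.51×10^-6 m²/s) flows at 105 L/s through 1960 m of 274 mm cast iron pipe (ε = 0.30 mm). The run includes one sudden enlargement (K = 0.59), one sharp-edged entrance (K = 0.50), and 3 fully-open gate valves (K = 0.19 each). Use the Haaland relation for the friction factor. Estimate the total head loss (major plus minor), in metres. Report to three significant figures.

V = 4Q/(πD²) = 1.781 m/s; V²/2g = 0.1616 m
Re = 3.23×10^5, ε/D = 0.00109 → f = 0.02086 (Haaland)
Major: h_f = f(L/D)·V²/2g = 0.02086·7153·0.1616 = 24.12 m
Minor: ΣK = 1.66; h_m = ΣK·V²/2g = 0.2683 m
Total H_L = 24.12 + 0.2683 = 24.39 m

H_L ≈ 24.4 m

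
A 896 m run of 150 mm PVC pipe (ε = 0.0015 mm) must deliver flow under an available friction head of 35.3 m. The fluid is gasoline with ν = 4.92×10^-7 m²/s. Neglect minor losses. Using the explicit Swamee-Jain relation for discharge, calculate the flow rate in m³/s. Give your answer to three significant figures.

Swamee-Jain (Type II): Q = -0.965·√(gD⁵h_f/L)·ln[ε/(3.7D) + √(3.17ν²L/(gD³h_f))]
√(gD⁵h_f/L) = √(9.81·0.150⁵·35.3/896) = 0.005417
ε/(3.7D) = 2.70×10^-6; √(3.17ν²L/(gD³h_f)) = 2.43×10^-5
Q = -0.965·0.005417·ln(2.696×10^-5) = 0.05500 m³/s
Check: V = 3.11 m/s, Re = 9.49×10^5, f = 0.01195, h_f = 35.2 m ≈ 35.3 m ✓

Q ≈ 0.0550 m³/s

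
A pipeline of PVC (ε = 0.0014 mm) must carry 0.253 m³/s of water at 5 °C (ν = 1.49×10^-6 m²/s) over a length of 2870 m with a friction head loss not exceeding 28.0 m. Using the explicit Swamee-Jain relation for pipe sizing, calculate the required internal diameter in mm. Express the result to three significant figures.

Swamee-Jain (Type III): D = 0.66·[ε^1.25·(LQ²/(gh_f))^4.75 + ν·Q^9.4·(L/(gh_f))^5.2]^0.04
LQ²/(gh_f) = 0.6688; L/(gh_f) = 10.45
Term 1 = ε^1.25·(…)^4.75 = 7.13×10^-9; Term 2 = ν·Q^9.4·(…)^5.2 = 7.27×10^-7
D = 0.66·(7.13×10^-9 + 7.27×10^-7)^0.04 = 0.3751 m = 375 mm
Check: V = 2.29 m/s, Re = 5.76×10^5, f = 0.01283, h_f = 26.2 m ≈ 28.0 m ✓

D ≈ 375 mm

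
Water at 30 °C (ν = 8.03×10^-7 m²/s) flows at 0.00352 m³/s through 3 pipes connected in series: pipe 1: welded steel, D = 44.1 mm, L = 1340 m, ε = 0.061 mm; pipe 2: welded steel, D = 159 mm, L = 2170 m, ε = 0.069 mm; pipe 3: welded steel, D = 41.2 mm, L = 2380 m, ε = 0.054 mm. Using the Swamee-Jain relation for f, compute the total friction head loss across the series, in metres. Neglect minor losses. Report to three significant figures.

Pipe 1: V = 2.304 m/s, Re = 1.27×10^5, ε/D = 0.00138, f = 0.02319, h_1 = f(L/D)V²/2g = 190.7 m
Pipe 2: V = 0.1773 m/s, Re = 3.51×10^4, ε/D = 4.34×10^-4, f = 0.02390, h_2 = f(L/D)V²/2g = 0.5225 m
Pipe 3: V = 2.640 m/s, Re = 1.35×10^5, ε/D = 0.00131, f = 0.02285, h_3 = f(L/D)V²/2g = 469.0 m
Series → Q common, losses add: H = Σh = 660.3 m

H ≈ 660 m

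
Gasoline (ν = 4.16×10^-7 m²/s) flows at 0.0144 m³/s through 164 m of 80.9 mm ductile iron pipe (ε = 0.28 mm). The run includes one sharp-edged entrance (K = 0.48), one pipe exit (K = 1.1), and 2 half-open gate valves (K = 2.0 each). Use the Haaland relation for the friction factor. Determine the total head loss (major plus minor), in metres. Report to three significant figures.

H_L ≈ 24.5 m

V = 4Q/(πD²) = 2.801 m/s; V²/2g = 0.4000 m
Re = 5.45×10^5, ε/D = 0.00346 → f = 0.02751 (Haaland)
Major: h_f = f(L/D)·V²/2g = 0.02751·2027·0.4000 = 22.30 m
Minor: ΣK = 5.58; h_m = ΣK·V²/2g = 2.232 m
Total H_L = 22.30 + 2.232 = 24.54 m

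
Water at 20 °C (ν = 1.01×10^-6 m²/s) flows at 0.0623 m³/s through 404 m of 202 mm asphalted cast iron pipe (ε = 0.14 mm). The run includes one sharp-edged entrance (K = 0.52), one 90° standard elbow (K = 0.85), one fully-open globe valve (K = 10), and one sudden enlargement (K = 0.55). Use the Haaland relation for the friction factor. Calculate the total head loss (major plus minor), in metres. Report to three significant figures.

V = 4Q/(πD²) = 1.944 m/s; V²/2g = 0.1926 m
Re = 3.89×10^5, ε/D = 6.93×10^-4 → f = 0.01888 (Haaland)
Major: h_f = f(L/D)·V²/2g = 0.01888·2000·0.1926 = 7.275 m
Minor: ΣK = 11.9; h_m = ΣK·V²/2g = 2.296 m
Total H_L = 7.275 + 2.296 = 9.571 m

H_L ≈ 9.57 m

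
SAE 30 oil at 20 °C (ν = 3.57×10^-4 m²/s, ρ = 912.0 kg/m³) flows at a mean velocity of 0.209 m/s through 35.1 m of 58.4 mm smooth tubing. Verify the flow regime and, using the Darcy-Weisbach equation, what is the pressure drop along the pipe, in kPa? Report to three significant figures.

Re = VD/ν = 0.209·0.05840/3.57×10^-4 = 34.2 → laminar (Re < 2300)
f = 64/Re = 1.872
h_f = f(L/D)V²/(2g) = 1.872·(35.1/0.05840)·0.209²/(2·9.81) = 2.505 m
Δp = ρg·h_f = 912.0·9.81·2.505 = 22.41 kPa

Δp ≈ 22.4 kPa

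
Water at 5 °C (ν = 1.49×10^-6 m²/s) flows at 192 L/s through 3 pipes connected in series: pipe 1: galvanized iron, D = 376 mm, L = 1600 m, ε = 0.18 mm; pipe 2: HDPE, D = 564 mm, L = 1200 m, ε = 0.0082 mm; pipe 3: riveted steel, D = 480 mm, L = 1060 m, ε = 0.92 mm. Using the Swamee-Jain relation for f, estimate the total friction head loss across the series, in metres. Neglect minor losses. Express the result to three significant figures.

H ≈ 15.5 m

Pipe 1: V = 1.729 m/s, Re = 4.36×10^5, ε/D = 4.79×10^-4, f = 0.01777, h_1 = f(L/D)V²/2g = 11.53 m
Pipe 2: V = 0.7685 m/s, Re = 2.91×10^5, ε/D = 1.45×10^-5, f = 0.01462, h_2 = f(L/D)V²/2g = 0.9367 m
Pipe 3: V = 1.061 m/s, Re = 3.42×10^5, ε/D = 0.00192, f = 0.02384, h_3 = f(L/D)V²/2g = 3.021 m
Series → Q common, losses add: H = Σh = 15.48 m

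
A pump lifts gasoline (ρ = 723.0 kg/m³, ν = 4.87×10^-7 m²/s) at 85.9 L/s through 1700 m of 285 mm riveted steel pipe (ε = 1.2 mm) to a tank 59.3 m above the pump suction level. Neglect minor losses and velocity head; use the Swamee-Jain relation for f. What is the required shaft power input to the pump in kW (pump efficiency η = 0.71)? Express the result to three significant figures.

V = 4Q/(πD²) = 1.347 m/s; Re = 7.88×10^5; ε/D = 0.00421; f = 0.02906
h_f = f(L/D)V²/2g = 16.02 m
Total head H = z + h_f = 59.3 + 16.02 = 75.32 m
P_hyd = ρgQH = 723.0·9.81·0.0859·75.32 = 45.89 kW
P_shaft = P_hyd/η = 45.89/0.71 = 64.63 kW

P_shaft ≈ 64.6 kW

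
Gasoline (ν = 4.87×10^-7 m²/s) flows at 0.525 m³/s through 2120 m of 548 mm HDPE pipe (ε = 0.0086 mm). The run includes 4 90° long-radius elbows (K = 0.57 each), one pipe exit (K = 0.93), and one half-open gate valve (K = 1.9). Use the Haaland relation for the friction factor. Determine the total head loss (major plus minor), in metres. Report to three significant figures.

V = 4Q/(πD²) = 2.226 m/s; V²/2g = 0.2525 m
Re = 2.50×10^6, ε/D = 1.57×10^-5 → f = 0.01052 (Haaland)
Major: h_f = f(L/D)·V²/2g = 0.01052·3869·0.2525 = 10.28 m
Minor: ΣK = 5.11; h_m = ΣK·V²/2g = 1.290 m
Total H_L = 10.28 + 1.290 = 11.57 m

H_L ≈ 11.6 m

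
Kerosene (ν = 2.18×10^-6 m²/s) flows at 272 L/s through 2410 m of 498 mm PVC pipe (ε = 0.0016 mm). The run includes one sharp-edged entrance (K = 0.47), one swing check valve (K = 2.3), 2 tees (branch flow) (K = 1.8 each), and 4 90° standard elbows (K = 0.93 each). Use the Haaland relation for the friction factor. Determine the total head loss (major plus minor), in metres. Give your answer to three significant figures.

V = 4Q/(πD²) = 1.396 m/s; V²/2g = 0.09939 m
Re = 3.19×10^5, ε/D = 3.21×10^-6 → f = 0.01421 (Haaland)
Major: h_f = f(L/D)·V²/2g = 0.01421·4839·0.09939 = 6.833 m
Minor: ΣK = 10.1; h_m = ΣK·V²/2g = 1.003 m
Total H_L = 6.833 + 1.003 = 7.835 m

H_L ≈ 7.84 m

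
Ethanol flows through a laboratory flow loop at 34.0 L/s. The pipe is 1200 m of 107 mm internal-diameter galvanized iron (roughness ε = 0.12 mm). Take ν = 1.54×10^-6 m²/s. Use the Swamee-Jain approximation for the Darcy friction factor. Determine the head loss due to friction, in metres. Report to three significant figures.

V = 4Q/(πD²) = 4·0.0340/(π·0.107²) = 3.781 m/s
Re = VD/ν = 3.781·0.107/1.54×10^-6 = 2.63×10^5 → turbulent
ε/D = 0.12/107 = 0.00112
Swamee-Jain: f = 0.02136
h_f = f(L/D)V²/(2g) = 0.02136·(1200/0.107)·3.781²/(2·9.81) = 174.6 m

h_f ≈ 175 m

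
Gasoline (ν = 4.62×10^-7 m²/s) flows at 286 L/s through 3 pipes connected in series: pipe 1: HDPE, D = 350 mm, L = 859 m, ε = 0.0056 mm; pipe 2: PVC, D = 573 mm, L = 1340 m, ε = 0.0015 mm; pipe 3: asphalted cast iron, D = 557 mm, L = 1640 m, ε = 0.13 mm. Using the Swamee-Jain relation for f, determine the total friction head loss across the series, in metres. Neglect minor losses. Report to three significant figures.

Pipe 1: V = 2.973 m/s, Re = 2.25×10^6, ε/D = 1.60×10^-5, f = 0.01079, h_1 = f(L/D)V²/2g = 11.92 m
Pipe 2: V = 1.109 m/s, Re = 1.38×10^6, ε/D = 2.62×10^-6, f = 0.01109, h_2 = f(L/D)V²/2g = 1.626 m
Pipe 3: V = 1.174 m/s, Re = 1.42×10^6, ε/D = 2.33×10^-4, f = 0.01489, h_3 = f(L/D)V²/2g = 3.078 m
Series → Q common, losses add: H = Σh = 16.63 m

H ≈ 16.6 m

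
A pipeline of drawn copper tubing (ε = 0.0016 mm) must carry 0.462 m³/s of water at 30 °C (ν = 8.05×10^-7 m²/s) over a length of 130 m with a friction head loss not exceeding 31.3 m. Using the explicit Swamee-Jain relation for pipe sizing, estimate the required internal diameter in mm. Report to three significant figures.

D ≈ 236 mm

Swamee-Jain (Type III): D = 0.66·[ε^1.25·(LQ²/(gh_f))^4.75 + ν·Q^9.4·(L/(gh_f))^5.2]^0.04
LQ²/(gh_f) = 0.09037; L/(gh_f) = 0.4234
Term 1 = ε^1.25·(…)^4.75 = 6.25×10^-13; Term 2 = ν·Q^9.4·(…)^5.2 = 6.49×10^-12
D = 0.66·(6.25×10^-13 + 6.49×10^-12)^0.04 = 0.2364 m = 236 mm
Check: V = 10.5 m/s, Re = 3.09×10^6, f = 0.01002, h_f = 31.1 m ≈ 31.3 m ✓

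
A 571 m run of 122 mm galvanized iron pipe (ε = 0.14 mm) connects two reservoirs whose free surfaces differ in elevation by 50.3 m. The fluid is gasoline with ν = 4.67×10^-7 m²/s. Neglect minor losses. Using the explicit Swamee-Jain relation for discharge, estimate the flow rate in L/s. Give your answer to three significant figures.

Q ≈ 37.4 L/s

Swamee-Jain (Type II): Q = -0.965·√(gD⁵h_f/L)·ln[ε/(3.7D) + √(3.17ν²L/(gD³h_f))]
√(gD⁵h_f/L) = √(9.81·0.122⁵·50.3/571) = 0.004833
ε/(3.7D) = 3.10×10^-4; √(3.17ν²L/(gD³h_f)) = 2.10×10^-5
Q = -0.965·0.004833·ln(3.311×10^-4) = 0.03737 m³/s
Check: V = 3.20 m/s, Re = 8.35×10^5, f = 0.02073, h_f = 50.5 m ≈ 50.3 m ✓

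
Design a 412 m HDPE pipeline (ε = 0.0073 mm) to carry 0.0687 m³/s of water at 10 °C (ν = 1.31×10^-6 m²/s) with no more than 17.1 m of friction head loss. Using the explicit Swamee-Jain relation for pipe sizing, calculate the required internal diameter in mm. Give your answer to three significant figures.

Swamee-Jain (Type III): D = 0.66·[ε^1.25·(LQ²/(gh_f))^4.75 + ν·Q^9.4·(L/(gh_f))^5.2]^0.04
LQ²/(gh_f) = 0.01159; L/(gh_f) = 2.456
Term 1 = ε^1.25·(…)^4.75 = 2.42×10^-16; Term 2 = ν·Q^9.4·(…)^5.2 = 1.64×10^-15
D = 0.66·(2.42×10^-16 + 1.64×10^-15)^0.04 = 0.1700 m = 170 mm
Check: V = 3.03 m/s, Re = 3.93×10^5, f = 0.01424, h_f = 16.1 m ≈ 17.1 m ✓

D ≈ 170 mm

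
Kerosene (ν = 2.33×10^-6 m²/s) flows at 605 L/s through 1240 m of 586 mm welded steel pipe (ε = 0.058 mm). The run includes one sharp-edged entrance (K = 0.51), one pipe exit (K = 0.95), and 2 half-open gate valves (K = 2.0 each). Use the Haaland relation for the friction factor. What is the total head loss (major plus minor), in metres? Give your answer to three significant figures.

H_L ≈ 9.03 m

V = 4Q/(πD²) = 2.243 m/s; V²/2g = 0.2565 m
Re = 5.64×10^5, ε/D = 9.90×10^-5 → f = 0.01406 (Haaland)
Major: h_f = f(L/D)·V²/2g = 0.01406·2116·0.2565 = 7.630 m
Minor: ΣK = 5.46; h_m = ΣK·V²/2g = 1.400 m
Total H_L = 7.630 + 1.400 = 9.030 m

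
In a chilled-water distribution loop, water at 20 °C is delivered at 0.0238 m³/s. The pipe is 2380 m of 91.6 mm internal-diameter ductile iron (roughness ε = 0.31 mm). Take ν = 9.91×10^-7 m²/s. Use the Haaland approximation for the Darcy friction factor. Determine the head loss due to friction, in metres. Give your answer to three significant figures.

V = 4Q/(πD²) = 4·0.0238/(π·0.0916²) = 3.612 m/s
Re = VD/ν = 3.612·0.0916/9.91×10^-7 = 3.34×10^5 → turbulent
ε/D = 0.31/91.6 = 0.00338
Haaland: f = 0.02746
h_f = f(L/D)V²/(2g) = 0.02746·(2380/0.0916)·3.612²/(2·9.81) = 474.4 m

h_f ≈ 474 m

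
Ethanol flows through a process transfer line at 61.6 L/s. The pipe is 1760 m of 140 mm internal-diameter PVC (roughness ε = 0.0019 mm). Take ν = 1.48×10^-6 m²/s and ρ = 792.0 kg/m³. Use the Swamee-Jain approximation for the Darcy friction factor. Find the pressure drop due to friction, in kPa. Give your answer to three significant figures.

Δp ≈ 1110 kPa

V = 4Q/(πD²) = 4·0.0616/(π·0.140²) = 4.002 m/s
Re = VD/ν = 4.002·0.140/1.48×10^-6 = 3.79×10^5 → turbulent
ε/D = 0.0019/140 = 1.36×10^-5
Swamee-Jain: f = 0.01395
h_f = f(L/D)V²/(2g) = 0.01395·(1760/0.140)·4.002²/(2·9.81) = 143.1 m
Δp = ρg·h_f = 792.0·9.81·143.1 = 1112 kPa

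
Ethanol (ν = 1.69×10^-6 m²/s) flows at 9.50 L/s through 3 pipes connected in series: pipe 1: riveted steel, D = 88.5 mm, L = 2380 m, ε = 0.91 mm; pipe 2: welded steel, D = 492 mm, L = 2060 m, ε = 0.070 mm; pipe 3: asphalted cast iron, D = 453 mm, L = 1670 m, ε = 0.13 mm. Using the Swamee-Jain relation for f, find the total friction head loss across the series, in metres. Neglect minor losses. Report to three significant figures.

H ≈ 128 m

Pipe 1: V = 1.544 m/s, Re = 8.09×10^4, ε/D = 0.0103, f = 0.03927, h_1 = f(L/D)V²/2g = 128.4 m
Pipe 2: V = 0.04997 m/s, Re = 1.45×10^4, ε/D = 1.42×10^-4, f = 0.02831, h_2 = f(L/D)V²/2g = 0.01509 m
Pipe 3: V = 0.05894 m/s, Re = 1.58×10^4, ε/D = 2.87×10^-4, f = 0.02804, h_3 = f(L/D)V²/2g = 0.01830 m
Series → Q common, losses add: H = Σh = 128.4 m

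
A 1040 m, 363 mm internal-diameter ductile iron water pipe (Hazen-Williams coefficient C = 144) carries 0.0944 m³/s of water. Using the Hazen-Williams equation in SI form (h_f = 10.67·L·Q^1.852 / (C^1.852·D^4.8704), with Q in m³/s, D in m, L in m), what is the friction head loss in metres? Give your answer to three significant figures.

h_f = 10.67·1040·0.0944^1.852 / (144^1.852·0.363^4.8704) = 1.963 m

h_f ≈ 1.96 m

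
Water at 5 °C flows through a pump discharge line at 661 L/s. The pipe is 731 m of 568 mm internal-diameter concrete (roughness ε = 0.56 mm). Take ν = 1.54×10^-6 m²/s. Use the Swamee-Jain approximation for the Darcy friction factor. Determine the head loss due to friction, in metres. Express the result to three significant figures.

h_f ≈ 8.92 m

V = 4Q/(πD²) = 4·0.661/(π·0.568²) = 2.609 m/s
Re = VD/ν = 2.609·0.568/1.54×10^-6 = 9.62×10^5 → turbulent
ε/D = 0.56/568 = 9.86×10^-4
Swamee-Jain: f = 0.01998
h_f = f(L/D)V²/(2g) = 0.01998·(731/0.568)·2.609²/(2·9.81) = 8.918 m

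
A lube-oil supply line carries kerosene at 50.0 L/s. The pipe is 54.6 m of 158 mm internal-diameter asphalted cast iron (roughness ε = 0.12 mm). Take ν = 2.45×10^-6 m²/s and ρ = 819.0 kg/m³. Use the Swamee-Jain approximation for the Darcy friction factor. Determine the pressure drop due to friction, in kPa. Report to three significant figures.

V = 4Q/(πD²) = 4·0.0500/(π·0.158²) = 2.550 m/s
Re = VD/ν = 2.550·0.158/2.45×10^-6 = 1.64×10^5 → turbulent
ε/D = 0.12/158 = 7.59×10^-4
Swamee-Jain: f = 0.02049
h_f = f(L/D)V²/(2g) = 0.02049·(54.6/0.158)·2.550²/(2·9.81) = 2.347 m
Δp = ρg·h_f = 819.0·9.81·2.347 = 18.86 kPa

Δp ≈ 18.9 kPa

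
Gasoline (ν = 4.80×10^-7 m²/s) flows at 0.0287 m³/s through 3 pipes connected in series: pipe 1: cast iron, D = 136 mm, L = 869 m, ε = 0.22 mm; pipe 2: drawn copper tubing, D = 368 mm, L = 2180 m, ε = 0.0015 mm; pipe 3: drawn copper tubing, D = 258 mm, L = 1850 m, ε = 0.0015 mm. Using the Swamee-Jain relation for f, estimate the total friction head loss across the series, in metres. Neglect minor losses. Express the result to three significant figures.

H ≈ 30.7 m

Pipe 1: V = 1.976 m/s, Re = 5.60×10^5, ε/D = 0.00162, f = 0.02264, h_1 = f(L/D)V²/2g = 28.79 m
Pipe 2: V = 0.2698 m/s, Re = 2.07×10^5, ε/D = 4.08×10^-6, f = 0.01547, h_2 = f(L/D)V²/2g = 0.3401 m
Pipe 3: V = 0.5490 m/s, Re = 2.95×10^5, ε/D = 5.81×10^-6, f = 0.01449, h_3 = f(L/D)V²/2g = 1.596 m
Series → Q common, losses add: H = Σh = 30.72 m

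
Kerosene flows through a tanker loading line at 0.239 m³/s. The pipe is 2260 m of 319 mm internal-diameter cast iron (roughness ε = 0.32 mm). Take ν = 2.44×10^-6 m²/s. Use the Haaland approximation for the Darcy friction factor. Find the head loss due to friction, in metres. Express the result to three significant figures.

V = 4Q/(πD²) = 4·0.239/(π·0.319²) = 2.990 m/s
Re = VD/ν = 2.990·0.319/2.44×10^-6 = 3.91×10^5 → turbulent
ε/D = 0.32/319 = 0.00100
Haaland: f = 0.02035
h_f = f(L/D)V²/(2g) = 0.02035·(2260/0.319)·2.990²/(2·9.81) = 65.71 m

h_f ≈ 65.7 m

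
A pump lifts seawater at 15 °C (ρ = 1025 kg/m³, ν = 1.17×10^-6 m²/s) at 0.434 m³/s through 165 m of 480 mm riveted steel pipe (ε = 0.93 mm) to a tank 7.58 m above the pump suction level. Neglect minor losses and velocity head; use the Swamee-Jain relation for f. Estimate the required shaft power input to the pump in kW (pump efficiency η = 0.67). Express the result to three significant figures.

P_shaft ≈ 64.8 kW

V = 4Q/(πD²) = 2.398 m/s; Re = 9.84×10^5; ε/D = 0.00194; f = 0.02349
h_f = f(L/D)V²/2g = 2.368 m
Total head H = z + h_f = 7.58 + 2.368 = 9.948 m
P_hyd = ρgQH = 1025·9.81·0.434·9.948 = 43.41 kW
P_shaft = P_hyd/η = 43.41/0.67 = 64.79 kW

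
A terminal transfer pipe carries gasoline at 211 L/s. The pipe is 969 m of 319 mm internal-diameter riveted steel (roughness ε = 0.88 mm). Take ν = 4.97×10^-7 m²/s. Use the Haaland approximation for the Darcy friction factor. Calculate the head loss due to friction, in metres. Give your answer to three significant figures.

h_f ≈ 27.7 m

V = 4Q/(πD²) = 4·0.211/(π·0.319²) = 2.640 m/s
Re = VD/ν = 2.640·0.319/4.97×10^-7 = 1.69×10^6 → turbulent
ε/D = 0.88/319 = 0.00276
Haaland: f = 0.02569
h_f = f(L/D)V²/(2g) = 0.02569·(969/0.319)·2.640²/(2·9.81) = 27.72 m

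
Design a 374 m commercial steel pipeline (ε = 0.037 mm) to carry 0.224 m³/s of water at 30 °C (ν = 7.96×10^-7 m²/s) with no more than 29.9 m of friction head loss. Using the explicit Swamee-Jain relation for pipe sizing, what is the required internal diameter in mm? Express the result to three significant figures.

Swamee-Jain (Type III): D = 0.66·[ε^1.25·(LQ²/(gh_f))^4.75 + ν·Q^9.4·(L/(gh_f))^5.2]^0.04
LQ²/(gh_f) = 0.06398; L/(gh_f) = 1.275
Term 1 = ε^1.25·(…)^4.75 = 6.15×10^-12; Term 2 = ν·Q^9.4·(…)^5.2 = 2.20×10^-12
D = 0.66·(6.15×10^-12 + 2.20×10^-12)^0.04 = 0.2379 m = 238 mm
Check: V = 5.04 m/s, Re = 1.51×10^6, f = 0.01392, h_f = 28.3 m ≈ 29.9 m ✓

D ≈ 238 mm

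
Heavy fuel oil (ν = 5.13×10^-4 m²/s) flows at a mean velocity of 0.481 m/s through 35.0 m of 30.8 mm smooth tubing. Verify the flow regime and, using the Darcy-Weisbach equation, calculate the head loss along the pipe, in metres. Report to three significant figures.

Re = VD/ν = 0.481·0.03080/5.13×10^-4 = 28.9 → laminar (Re < 2300)
f = 64/Re = 2.216
h_f = f(L/D)V²/(2g) = 2.216·(35.0/0.03080)·0.481²/(2·9.81) = 29.70 m

h_f ≈ 29.7 m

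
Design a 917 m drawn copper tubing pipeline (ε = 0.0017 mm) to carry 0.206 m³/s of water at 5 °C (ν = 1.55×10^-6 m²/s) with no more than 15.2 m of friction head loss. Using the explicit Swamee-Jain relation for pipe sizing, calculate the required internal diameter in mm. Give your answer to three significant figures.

D ≈ 312 mm

Swamee-Jain (Type III): D = 0.66·[ε^1.25·(LQ²/(gh_f))^4.75 + ν·Q^9.4·(L/(gh_f))^5.2]^0.04
LQ²/(gh_f) = 0.2610; L/(gh_f) = 6.150
Term 1 = ε^1.25·(…)^4.75 = 1.04×10^-10; Term 2 = ν·Q^9.4·(…)^5.2 = 6.96×10^-9
D = 0.66·(1.04×10^-10 + 6.96×10^-9)^0.04 = 0.3115 m = 312 mm
Check: V = 2.70 m/s, Re = 5.43×10^5, f = 0.01299, h_f = 14.2 m ≈ 15.2 m ✓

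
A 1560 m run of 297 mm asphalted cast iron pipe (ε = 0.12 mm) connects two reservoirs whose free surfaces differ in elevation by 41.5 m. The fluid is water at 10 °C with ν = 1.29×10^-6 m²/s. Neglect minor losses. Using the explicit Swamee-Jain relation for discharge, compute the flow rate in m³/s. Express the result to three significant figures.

Swamee-Jain (Type II): Q = -0.965·√(gD⁵h_f/L)·ln[ε/(3.7D) + √(3.17ν²L/(gD³h_f))]
√(gD⁵h_f/L) = √(9.81·0.297⁵·41.5/1560) = 0.02456
ε/(3.7D) = 1.09×10^-4; √(3.17ν²L/(gD³h_f)) = 2.78×10^-5
Q = -0.965·0.02456·ln(1.370×10^-4) = 0.2108 m³/s
Check: V = 3.04 m/s, Re = 7.01×10^5, f = 0.01685, h_f = 41.8 m ≈ 41.5 m ✓

Q ≈ 0.211 m³/s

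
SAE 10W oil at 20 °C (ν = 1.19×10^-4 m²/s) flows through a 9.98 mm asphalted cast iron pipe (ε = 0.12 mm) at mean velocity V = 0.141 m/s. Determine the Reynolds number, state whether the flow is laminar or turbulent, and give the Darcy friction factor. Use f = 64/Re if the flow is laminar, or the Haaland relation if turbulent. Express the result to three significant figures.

Re = VD/ν = 0.1410·0.00998/1.19×10^-4 = 11.8
Re < 2300 → laminar → f = 64/Re = 5.412

Re ≈ 11.8; laminar; f = 64/Re ≈ 5.41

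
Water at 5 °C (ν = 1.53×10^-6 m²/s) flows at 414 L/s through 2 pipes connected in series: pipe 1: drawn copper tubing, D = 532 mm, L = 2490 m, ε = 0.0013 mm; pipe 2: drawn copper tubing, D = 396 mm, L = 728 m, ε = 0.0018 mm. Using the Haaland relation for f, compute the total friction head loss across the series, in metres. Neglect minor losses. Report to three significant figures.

H ≈ 23.0 m

Pipe 1: V = 1.862 m/s, Re = 6.48×10^5, ε/D = 2.44×10^-6, f = 0.01251, h_1 = f(L/D)V²/2g = 10.35 m
Pipe 2: V = 3.361 m/s, Re = 8.70×10^5, ε/D = 4.55×10^-6, f = 0.01193, h_2 = f(L/D)V²/2g = 12.63 m
Series → Q common, losses add: H = Σh = 22.99 m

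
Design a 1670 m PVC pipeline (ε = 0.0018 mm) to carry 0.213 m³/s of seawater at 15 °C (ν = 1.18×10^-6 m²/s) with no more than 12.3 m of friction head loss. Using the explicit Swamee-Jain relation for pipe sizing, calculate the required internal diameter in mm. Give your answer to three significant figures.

D ≈ 369 mm

Swamee-Jain (Type III): D = 0.66·[ε^1.25·(LQ²/(gh_f))^4.75 + ν·Q^9.4·(L/(gh_f))^5.2]^0.04
LQ²/(gh_f) = 0.6279; L/(gh_f) = 13.84
Term 1 = ε^1.25·(…)^4.75 = 7.23×10^-9; Term 2 = ν·Q^9.4·(…)^5.2 = 4.93×10^-7
D = 0.66·(7.23×10^-9 + 4.93×10^-7)^0.04 = 0.3694 m = 369 mm
Check: V = 1.99 m/s, Re = 6.22×10^5, f = 0.01268, h_f = 11.5 m ≈ 12.3 m ✓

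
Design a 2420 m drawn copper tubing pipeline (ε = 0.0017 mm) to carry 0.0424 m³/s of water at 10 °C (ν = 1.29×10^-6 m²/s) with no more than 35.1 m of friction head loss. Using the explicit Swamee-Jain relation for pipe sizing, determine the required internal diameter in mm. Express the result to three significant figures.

Swamee-Jain (Type III): D = 0.66·[ε^1.25·(LQ²/(gh_f))^4.75 + ν·Q^9.4·(L/(gh_f))^5.2]^0.04
LQ²/(gh_f) = 0.01263; L/(gh_f) = 7.028
Term 1 = ε^1.25·(…)^4.75 = 5.90×10^-17; Term 2 = ν·Q^9.4·(…)^5.2 = 4.09×10^-15
D = 0.66·(5.90×10^-17 + 4.09×10^-15)^0.04 = 0.1755 m = 175 mm
Check: V = 1.75 m/s, Re = 2.38×10^5, f = 0.01511, h_f = 32.6 m ≈ 35.1 m ✓

D ≈ 175 mm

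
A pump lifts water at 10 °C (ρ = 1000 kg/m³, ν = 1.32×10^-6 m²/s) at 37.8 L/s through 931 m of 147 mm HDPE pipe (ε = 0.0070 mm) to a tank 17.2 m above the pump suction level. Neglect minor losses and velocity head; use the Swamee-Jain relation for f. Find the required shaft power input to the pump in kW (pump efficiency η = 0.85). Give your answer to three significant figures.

P_shaft ≈ 18.2 kW

V = 4Q/(πD²) = 2.227 m/s; Re = 2.48×10^5; ε/D = 4.76×10^-5; f = 0.01538
h_f = f(L/D)V²/2g = 24.63 m
Total head H = z + h_f = 17.2 + 24.63 = 41.83 m
P_hyd = ρgQH = 1000·9.81·0.0378·41.83 = 15.51 kW
P_shaft = P_hyd/η = 15.51/0.85 = 18.25 kW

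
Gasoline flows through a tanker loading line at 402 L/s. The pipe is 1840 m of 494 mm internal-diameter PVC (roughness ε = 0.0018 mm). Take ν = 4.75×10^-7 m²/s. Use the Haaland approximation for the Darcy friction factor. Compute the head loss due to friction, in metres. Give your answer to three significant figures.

V = 4Q/(πD²) = 4·0.402/(π·0.494²) = 2.097 m/s
Re = VD/ν = 2.097·0.494/4.75×10^-7 = 2.18×10^6 → turbulent
ε/D = 0.0018/494 = 3.64×10^-6
Haaland: f = 0.01031
h_f = f(L/D)V²/(2g) = 0.01031·(1840/0.494)·2.097²/(2·9.81) = 8.611 m

h_f ≈ 8.61 m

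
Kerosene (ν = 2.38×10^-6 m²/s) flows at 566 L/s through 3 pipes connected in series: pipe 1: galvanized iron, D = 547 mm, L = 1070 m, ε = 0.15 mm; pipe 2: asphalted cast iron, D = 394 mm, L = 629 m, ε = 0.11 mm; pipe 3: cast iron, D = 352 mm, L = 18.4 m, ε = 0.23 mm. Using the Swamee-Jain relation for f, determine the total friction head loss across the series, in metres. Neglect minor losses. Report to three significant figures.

Pipe 1: V = 2.409 m/s, Re = 5.54×10^5, ε/D = 2.74×10^-4, f = 0.01605, h_1 = f(L/D)V²/2g = 9.282 m
Pipe 2: V = 4.642 m/s, Re = 7.69×10^5, ε/D = 2.79×10^-4, f = 0.01577, h_2 = f(L/D)V²/2g = 27.66 m
Pipe 3: V = 5.816 m/s, Re = 8.60×10^5, ε/D = 6.53×10^-4, f = 0.01833, h_3 = f(L/D)V²/2g = 1.652 m
Series → Q common, losses add: H = Σh = 38.59 m

H ≈ 38.6 m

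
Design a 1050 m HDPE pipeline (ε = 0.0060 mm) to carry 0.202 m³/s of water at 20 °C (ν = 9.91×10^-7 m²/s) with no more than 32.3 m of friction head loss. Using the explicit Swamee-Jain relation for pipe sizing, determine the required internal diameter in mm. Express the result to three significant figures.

Swamee-Jain (Type III): D = 0.66·[ε^1.25·(LQ²/(gh_f))^4.75 + ν·Q^9.4·(L/(gh_f))^5.2]^0.04
LQ²/(gh_f) = 0.1352; L/(gh_f) = 3.314
Term 1 = ε^1.25·(…)^4.75 = 2.21×10^-11; Term 2 = ν·Q^9.4·(…)^5.2 = 1.49×10^-10
D = 0.66·(2.21×10^-11 + 1.49×10^-10)^0.04 = 0.2684 m = 268 mm
Check: V = 3.57 m/s, Re = 9.67×10^5, f = 0.01219, h_f = 31.0 m ≈ 32.3 m ✓

D ≈ 268 mm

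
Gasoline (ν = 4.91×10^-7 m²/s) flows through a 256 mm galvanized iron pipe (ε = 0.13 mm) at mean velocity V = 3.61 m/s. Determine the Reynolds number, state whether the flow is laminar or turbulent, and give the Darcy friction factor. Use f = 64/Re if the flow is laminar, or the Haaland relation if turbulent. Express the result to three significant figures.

Re = VD/ν = 3.610·0.256/4.91×10^-7 = 1.88×10^6
Re > 4000 → turbulent; ε/D = 5.08×10^-4
Haaland: f = 0.01703

Re ≈ 1.88×10^6; turbulent; f ≈ 0.0170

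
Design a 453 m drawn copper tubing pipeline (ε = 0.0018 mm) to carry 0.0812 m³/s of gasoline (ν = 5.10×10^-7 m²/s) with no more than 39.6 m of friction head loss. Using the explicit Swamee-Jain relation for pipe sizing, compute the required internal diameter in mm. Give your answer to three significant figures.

D ≈ 149 mm

Swamee-Jain (Type III): D = 0.66·[ε^1.25·(LQ²/(gh_f))^4.75 + ν·Q^9.4·(L/(gh_f))^5.2]^0.04
LQ²/(gh_f) = 0.007689; L/(gh_f) = 1.166
Term 1 = ε^1.25·(…)^4.75 = 5.98×10^-18; Term 2 = ν·Q^9.4·(…)^5.2 = 6.37×10^-17
D = 0.66·(5.98×10^-18 + 6.37×10^-17)^0.04 = 0.1490 m = 149 mm
Check: V = 4.65 m/s, Re = 1.36×10^6, f = 0.01138, h_f = 38.2 m ≈ 39.6 m ✓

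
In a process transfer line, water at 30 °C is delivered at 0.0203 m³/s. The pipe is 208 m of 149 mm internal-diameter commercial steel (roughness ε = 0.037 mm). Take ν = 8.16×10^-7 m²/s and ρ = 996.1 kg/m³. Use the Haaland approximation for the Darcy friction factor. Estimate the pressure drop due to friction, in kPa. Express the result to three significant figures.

V = 4Q/(πD²) = 4·0.0203/(π·0.149²) = 1.164 m/s
Re = VD/ν = 1.164·0.149/8.16×10^-7 = 2.13×10^5 → turbulent
ε/D = 0.037/149 = 2.48×10^-4
Haaland: f = 0.01706
h_f = f(L/D)V²/(2g) = 0.01706·(208/0.149)·1.164²/(2·9.81) = 1.645 m
Δp = ρg·h_f = 996.1·9.81·1.645 = 16.08 kPa

Δp ≈ 16.1 kPa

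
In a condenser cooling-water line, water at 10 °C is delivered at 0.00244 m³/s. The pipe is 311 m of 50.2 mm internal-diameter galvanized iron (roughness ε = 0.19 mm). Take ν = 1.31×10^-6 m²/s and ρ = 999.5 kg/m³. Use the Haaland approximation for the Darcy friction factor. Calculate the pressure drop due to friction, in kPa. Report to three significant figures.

Δp ≈ 142 kPa

V = 4Q/(πD²) = 4·0.00244/(π·0.0502²) = 1.233 m/s
Re = VD/ν = 1.233·0.0502/1.31×10^-6 = 4.72×10^4 → turbulent
ε/D = 0.19/50.2 = 0.00378
Haaland: f = 0.03007
h_f = f(L/D)V²/(2g) = 0.03007·(311/0.0502)·1.233²/(2·9.81) = 14.43 m
Δp = ρg·h_f = 999.5·9.81·14.43 = 141.5 kPa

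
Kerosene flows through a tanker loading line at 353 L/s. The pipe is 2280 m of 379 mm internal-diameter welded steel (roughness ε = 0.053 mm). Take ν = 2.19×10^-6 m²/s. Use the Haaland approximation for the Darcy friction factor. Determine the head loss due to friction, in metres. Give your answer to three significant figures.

V = 4Q/(πD²) = 4·0.353/(π·0.379²) = 3.129 m/s
Re = VD/ν = 3.129·0.379/2.19×10^-6 = 5.42×10^5 → turbulent
ε/D = 0.053/379 = 1.40×10^-4
Haaland: f = 0.01458
h_f = f(L/D)V²/(2g) = 0.01458·(2280/0.379)·3.129²/(2·9.81) = 43.77 m

h_f ≈ 43.8 m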